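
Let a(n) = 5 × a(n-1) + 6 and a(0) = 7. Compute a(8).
Computing step by step:
a(0) = 7
a(1) = 5 × 7 + 6 = 41
a(2) = 5 × 41 + 6 = 211
a(3) = 5 × 211 + 6 = 1061
a(4) = 5 × 1061 + 6 = 5311
a(5) = 5 × 5311 + 6 = 26561
a(6) = 5 × 26561 + 6 = 132811
a(7) = 5 × 132811 + 6 = 664061
a(8) = 5 × 664061 + 6 = 3320311

3320311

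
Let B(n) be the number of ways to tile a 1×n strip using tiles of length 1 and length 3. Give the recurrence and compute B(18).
Condition on the last tile: it has length 1 (leaving a 1×(n-1) strip) or length 3 (leaving a 1×(n-3) strip), so B(n) = B(n-1) + B(n-3) (order-3 linear recurrence).
For 0 ≤ i < 3 only unit tiles fit, so B(i) = 1.
Iterating the recurrence: B(3) = 2, B(4) = 3, B(5) = 4, B(6) = 6, B(7) = 9, B(8) = 13, B(9) = 19, B(10) = 28, B(11) = 41, B(12) = 60, B(13) = 88, B(14) = 129, B(15) = 189, B(16) = 277, B(17) = 406, B(18) = 595.

B(n) = B(n-1) + B(n-3), with B(i) = 1 for 0 ≤ i < 3; B(18) = 595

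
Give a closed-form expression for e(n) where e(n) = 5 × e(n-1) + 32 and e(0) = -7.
Recurrence: e(n) = 5 × e(n-1) + 32, initial: e(0) = -7.
Try e(n) = A·5ⁿ + C. Substituting: A·5ⁿ + C = 5(A·5ⁿ⁻¹ + C) + 32 = A·5ⁿ + 5C + 32, so C = 5C + 32, giving C = -8. Then e(0) = A - 8 = -7 gives A = 1.

e(n) = 5ⁿ - 8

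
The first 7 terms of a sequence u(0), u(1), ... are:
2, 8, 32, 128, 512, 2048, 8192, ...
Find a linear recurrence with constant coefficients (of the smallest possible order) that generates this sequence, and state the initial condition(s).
Look for the lowest-order linear relation among consecutive terms.
Observation: each term is 4× the previous.
Check at n=2: 4·8 = 32. ✓

u(n) = 4 × u(n-1), u(0) = 2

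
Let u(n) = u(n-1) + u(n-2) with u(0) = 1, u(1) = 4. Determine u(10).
Computing the sequence terms:
1, 4, 5, 9, 14, 23, 37, 60, 97, 157, 254

254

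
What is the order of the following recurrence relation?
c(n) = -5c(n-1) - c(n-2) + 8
The order is the largest lag k for which c(n-k) appears. Here the deepest term is c(n-2) (the 8 term is non-homogeneous and does not affect the order), so the order is 2.

Order 2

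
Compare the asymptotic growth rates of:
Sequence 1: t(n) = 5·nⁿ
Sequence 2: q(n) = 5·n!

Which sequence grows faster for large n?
Comparing growth rates:
Growth-rate hierarchy: log n ≺ any polynomial ≺ any exponential cⁿ (c>1) ≺ n! ≺ nⁿ.
super-exponential nⁿ dominates factorial asymptotically.

t(n) grows faster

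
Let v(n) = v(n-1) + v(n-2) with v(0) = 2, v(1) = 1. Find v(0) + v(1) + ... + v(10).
Computing the sequence terms: 2, 1, 3, 4, 7, 11, 18, 29, 47, 76, 123
Adding these values together:

321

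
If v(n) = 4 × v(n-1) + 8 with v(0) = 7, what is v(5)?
Computing step by step:
v(0) = 7
v(1) = 4 × 7 + 8 = 36
v(2) = 4 × 36 + 8 = 152
v(3) = 4 × 152 + 8 = 616
v(4) = 4 × 616 + 8 = 2472
v(5) = 4 × 2472 + 8 = 9896

9896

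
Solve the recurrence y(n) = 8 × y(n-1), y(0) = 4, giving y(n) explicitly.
Recurrence: y(n) = 8 × y(n-1), initial: y(0) = 4.
Each term is 8 times the previous, so this is geometric with ratio 8. After n steps: y(n) = y(0)·8ⁿ = 4·8ⁿ.

y(n) = 4·8ⁿ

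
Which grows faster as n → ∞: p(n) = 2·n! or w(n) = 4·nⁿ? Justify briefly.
Comparing growth rates:
Growth-rate hierarchy: log n ≺ any polynomial ≺ any exponential cⁿ (c>1) ≺ n! ≺ nⁿ.
super-exponential nⁿ dominates factorial asymptotically.

w(n) grows faster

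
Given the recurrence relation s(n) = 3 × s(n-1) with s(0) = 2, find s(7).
Computing step by step:
s(0) = 2
s(1) = 3 × 2 = 6
s(2) = 3 × 6 = 18
s(3) = 3 × 18 = 54
s(4) = 3 × 54 = 162
s(5) = 3 × 162 = 486
s(6) = 3 × 486 = 1458
s(7) = 3 × 1458 = 4374

4374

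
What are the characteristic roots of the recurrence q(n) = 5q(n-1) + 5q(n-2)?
Substitute q(n) = rⁿ and divide through by rⁿ⁻²: r² - 5r - 5 = 0
Discriminant: 5² + 4·5 = 45, not a perfect square, so by the quadratic formula r = (5 ± √45)/2.
General solution: q(n) = A·r₁ⁿ + B·r₂ⁿ where r₁,r₂ = (5 ± √45)/2

Characteristic: r² - 5r - 5 = 0, Roots: r = (5 ± √45)/2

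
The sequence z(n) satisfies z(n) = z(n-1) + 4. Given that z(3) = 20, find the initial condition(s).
z(3) = z(0) + 3·4, so z(0) = 20 - 12 = 8.

z(0) = 8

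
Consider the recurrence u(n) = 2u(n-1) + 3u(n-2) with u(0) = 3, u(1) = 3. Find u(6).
Computing the sequence terms:
3, 3, 15, 39, 123, 363, 1095

1095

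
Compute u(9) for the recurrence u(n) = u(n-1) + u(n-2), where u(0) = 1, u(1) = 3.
Computing the sequence terms:
1, 3, 4, 7, 11, 18, 29, 47, 76, 123

123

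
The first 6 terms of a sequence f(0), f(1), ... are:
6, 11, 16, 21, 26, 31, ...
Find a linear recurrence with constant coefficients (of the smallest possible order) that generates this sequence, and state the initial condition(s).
Look for the lowest-order linear relation among consecutive terms.
Observation: consecutive differences are constant (= 5).
Check at n=2: 1·11 + 5 = 16. ✓

f(n) = f(n-1) + 5, f(0) = 6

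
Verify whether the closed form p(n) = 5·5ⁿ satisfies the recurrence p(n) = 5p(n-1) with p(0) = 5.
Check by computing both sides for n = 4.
From the recurrence with p(0) = 5:
  p(0) = 5, p(1) = 25, p(2) = 125, p(3) = 625, p(4) = 3125
  so the recurrence gives p(4) = 3125.
From the proposed closed form p(n) = 5·5ⁿ:
  p(4) = 3125.
Both sides give 3125 at n = 4, and the initial condition(s) match, so the closed form is consistent.

Yes, the closed form is correct.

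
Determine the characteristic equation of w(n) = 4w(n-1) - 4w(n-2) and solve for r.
Substitute w(n) = rⁿ and divide through by rⁿ⁻²: r² - 4r + 4 = 0
Factor: (r - 2)² = 0, so r = 2 (double root).
General solution: w(n) = (A + Bn)·2ⁿ

Characteristic: r² - 4r + 4 = 0, Roots: r = 2 (double root)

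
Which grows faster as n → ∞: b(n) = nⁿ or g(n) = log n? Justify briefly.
Comparing growth rates:
Growth-rate hierarchy: log n ≺ any polynomial ≺ any exponential cⁿ (c>1) ≺ n! ≺ nⁿ.
super-exponential nⁿ dominates logarithmic asymptotically.

b(n) grows faster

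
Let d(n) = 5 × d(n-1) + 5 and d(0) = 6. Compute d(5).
Computing step by step:
d(0) = 6
d(1) = 5 × 6 + 5 = 35
d(2) = 5 × 35 + 5 = 180
d(3) = 5 × 180 + 5 = 905
d(4) = 5 × 905 + 5 = 4530
d(5) = 5 × 4530 + 5 = 22655

22655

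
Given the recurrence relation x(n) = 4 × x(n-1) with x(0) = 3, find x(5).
Computing step by step:
x(0) = 3
x(1) = 4 × 3 = 12
x(2) = 4 × 12 = 48
x(3) = 4 × 48 = 192
x(4) = 4 × 192 = 768
x(5) = 4 × 768 = 3072

3072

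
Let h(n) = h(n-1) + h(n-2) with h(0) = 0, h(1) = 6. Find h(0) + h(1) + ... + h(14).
Computing the sequence terms: 0, 6, 6, 12, 18, 30, 48, 78, 126, 204, 330, 534, 864, 1398, 2262
Adding these values together:

5916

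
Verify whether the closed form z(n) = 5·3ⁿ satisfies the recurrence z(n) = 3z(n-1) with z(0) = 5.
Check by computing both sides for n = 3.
From the recurrence with z(0) = 5:
  z(0) = 5, z(1) = 15, z(2) = 45, z(3) = 135
  so the recurrence gives z(3) = 135.
From the proposed closed form z(n) = 5·3ⁿ:
  z(3) = 135.
Both sides give 135 at n = 3, and the initial condition(s) match, so the closed form is consistent.

Yes, the closed form is correct.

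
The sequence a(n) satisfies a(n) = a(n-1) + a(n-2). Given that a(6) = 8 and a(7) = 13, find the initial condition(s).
Work backwards using a(k) = a(k+2) - a(k+1):
a(5) = a(7) - a(6) = 13 - 8 = 5
a(4) = a(6) - a(5) = 8 - 5 = 3
a(3) = a(5) - a(4) = 5 - 3 = 2
a(2) = a(4) - a(3) = 3 - 2 = 1
a(1) = a(3) - a(2) = 2 - 1 = 1
a(0) = a(2) - a(1) = 1 - 1 = 0

a(0) = 0, a(1) = 1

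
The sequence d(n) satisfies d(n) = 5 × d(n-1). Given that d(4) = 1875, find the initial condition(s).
In general d(n) = 5ⁿ · d(0). At n = 4: d(0) = d(4) / 5^4 = 1875 / 625 = 3.

d(0) = 3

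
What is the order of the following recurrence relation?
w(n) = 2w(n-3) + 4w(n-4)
The order is the largest lag k for which w(n-k) appears. Here the deepest term is w(n-4), so the order is 4.

Order 4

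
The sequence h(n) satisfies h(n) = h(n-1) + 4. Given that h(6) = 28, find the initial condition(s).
h(6) = h(0) + 6·4, so h(0) = 28 - 24 = 4.

h(0) = 4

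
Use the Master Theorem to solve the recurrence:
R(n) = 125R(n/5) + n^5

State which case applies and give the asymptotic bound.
Master Theorem template: R(n) = a·R(n/b) + f(n).
Here: a=125, b=5, f(n)=n^5
Compute log_b(a) = log_5(125) = 3.
f(n) = n^5 = Ω(n^(3+ε)) with ε = 2, and the regularity condition holds (a·f(n/b) = (a/b^5)·f(n) with a/b^5 = 5^-2 < 1). Case 3: R(n) = Θ(f(n)) = Θ(n^5).

Case 3: R(n) = Θ(n^5)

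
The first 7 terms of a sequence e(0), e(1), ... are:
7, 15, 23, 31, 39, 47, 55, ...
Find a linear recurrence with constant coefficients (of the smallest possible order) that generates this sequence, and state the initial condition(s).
Look for the lowest-order linear relation among consecutive terms.
Observation: consecutive differences are constant (= 8).
Check at n=2: 1·15 + 8 = 23. ✓

e(n) = e(n-1) + 8, e(0) = 7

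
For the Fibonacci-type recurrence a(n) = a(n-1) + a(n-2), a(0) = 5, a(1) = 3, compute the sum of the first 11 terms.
Computing the sequence terms: 5, 3, 8, 11, 19, 30, 49, 79, 128, 207, 335
Adding these values together:

874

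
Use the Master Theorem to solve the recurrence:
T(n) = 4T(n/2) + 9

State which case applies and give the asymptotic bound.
Master Theorem template: T(n) = a·T(n/b) + f(n).
Here: a=4, b=2, f(n)=9
Compute log_b(a) = log_2(4) = 2.
f(n) = 9 = O(n^(2-ε)) with ε = 2. Case 1: T(n) = Θ(n^log_b(a)) = Θ(n^2).

Case 1: T(n) = Θ(n^2)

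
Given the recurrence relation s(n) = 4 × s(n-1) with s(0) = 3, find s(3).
Computing step by step:
s(0) = 3
s(1) = 4 × 3 = 12
s(2) = 4 × 12 = 48
s(3) = 4 × 48 = 192

192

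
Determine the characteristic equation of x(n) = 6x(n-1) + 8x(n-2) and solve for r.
Substitute x(n) = rⁿ and divide through by rⁿ⁻²: r² - 6r - 8 = 0
Discriminant: 6² + 4·8 = 68, not a perfect square, so by the quadratic formula r = (6 ± √68)/2.
General solution: x(n) = A·r₁ⁿ + B·r₂ⁿ where r₁,r₂ = (6 ± √68)/2

Characteristic: r² - 6r - 8 = 0, Roots: r = (6 ± √68)/2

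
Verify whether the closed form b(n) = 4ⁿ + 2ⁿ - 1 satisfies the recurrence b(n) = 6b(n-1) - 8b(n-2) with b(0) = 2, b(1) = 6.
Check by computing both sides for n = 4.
From the recurrence with b(0) = 2, b(1) = 6:
  b(0) = 2, b(1) = 6, b(2) = 20, b(3) = 72, b(4) = 272
  so the recurrence gives b(4) = 272.
From the proposed closed form b(n) = 4ⁿ + 2ⁿ - 1:
  b(4) = 271.
The recurrence gives 272 but the closed form gives 271, so the closed form does not satisfy the recurrence.

No, the closed form is incorrect.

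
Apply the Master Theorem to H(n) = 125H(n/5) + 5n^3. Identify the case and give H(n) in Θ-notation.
Master Theorem template: H(n) = a·H(n/b) + f(n).
Here: a=125, b=5, f(n)=5n^3
Compute log_b(a) = log_5(125) = 3.
f(n) = 5n^3 = Θ(n^3). Case 2: H(n) = Θ(n^3 log n).

Case 2: H(n) = Θ(n^3 log n)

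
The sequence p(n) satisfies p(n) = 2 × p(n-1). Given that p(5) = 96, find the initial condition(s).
In general p(n) = 2ⁿ · p(0). At n = 5: p(0) = p(5) / 2^5 = 96 / 32 = 3.

p(0) = 3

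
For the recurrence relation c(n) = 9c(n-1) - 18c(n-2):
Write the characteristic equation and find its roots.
Substitute c(n) = rⁿ and divide through by rⁿ⁻²: r² - 9r + 18 = 0
Factor: (r - 6)(r - 3) = 0, so r = 6, 3.
General solution: c(n) = A·6ⁿ + B·3ⁿ

Characteristic: r² - 9r + 18 = 0, Roots: r = 6, 3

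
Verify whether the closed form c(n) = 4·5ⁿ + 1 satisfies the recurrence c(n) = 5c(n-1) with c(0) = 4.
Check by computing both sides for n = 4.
From the recurrence with c(0) = 4:
  c(0) = 4, c(1) = 20, c(2) = 100, c(3) = 500, c(4) = 2500
  so the recurrence gives c(4) = 2500.
From the proposed closed form c(n) = 4·5ⁿ + 1:
  c(4) = 2501.
The recurrence gives 2500 but the closed form gives 2501, so the closed form does not satisfy the recurrence.

No, the closed form is incorrect.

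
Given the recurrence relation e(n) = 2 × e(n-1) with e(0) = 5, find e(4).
Computing step by step:
e(0) = 5
e(1) = 2 × 5 = 10
e(2) = 2 × 10 = 20
e(3) = 2 × 20 = 40
e(4) = 2 × 40 = 80

80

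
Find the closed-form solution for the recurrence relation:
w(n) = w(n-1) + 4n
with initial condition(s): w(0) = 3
Recurrence: w(n) = w(n-1) + 4n, initial: w(0) = 3.
Telescoping: w(n) = w(0) + 4·Σᵢ₌₁ⁿ i = 3 + 4·n(n+1)/2.

w(n) = 4·n(n+1)/2 + 3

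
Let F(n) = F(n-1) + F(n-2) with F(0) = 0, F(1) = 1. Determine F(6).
Computing the sequence terms:
0, 1, 1, 2, 3, 5, 8

8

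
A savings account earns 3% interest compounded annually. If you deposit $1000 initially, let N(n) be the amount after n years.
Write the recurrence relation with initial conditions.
Each year the balance grows by 3%, i.e. is multiplied by 1 + 3/100 = 1.03, so N(n) = 1.03 × N(n-1). The initial deposit gives N(0) = 1000.
Unrolling gives the closed form N(n) = 1000 × (1.03)ⁿ.

N(n) = 1.03 × N(n-1), N(0) = 1000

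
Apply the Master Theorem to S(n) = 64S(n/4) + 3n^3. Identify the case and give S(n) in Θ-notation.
Master Theorem template: S(n) = a·S(n/b) + f(n).
Here: a=64, b=4, f(n)=3n^3
Compute log_b(a) = log_4(64) = 3.
f(n) = 3n^3 = Θ(n^3). Case 2: S(n) = Θ(n^3 log n).

Case 2: S(n) = Θ(n^3 log n)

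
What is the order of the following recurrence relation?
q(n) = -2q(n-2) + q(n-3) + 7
The order is the largest lag k for which q(n-k) appears. Here the deepest term is q(n-3) (the 7 term is non-homogeneous and does not affect the order), so the order is 3.

Order 3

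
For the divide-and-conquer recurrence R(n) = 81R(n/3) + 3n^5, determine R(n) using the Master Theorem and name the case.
Master Theorem template: R(n) = a·R(n/b) + f(n).
Here: a=81, b=3, f(n)=3n^5
Compute log_b(a) = log_3(81) = 4.
f(n) = 3n^5 = Ω(n^(4+ε)) with ε = 1, and the regularity condition holds (a·f(n/b) = (a/b^5)·f(n) with a/b^5 = 3^-1 < 1). Case 3: R(n) = Θ(f(n)) = Θ(n^5).

Case 3: R(n) = Θ(n^5)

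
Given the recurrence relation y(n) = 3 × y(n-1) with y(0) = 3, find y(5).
Computing step by step:
y(0) = 3
y(1) = 3 × 3 = 9
y(2) = 3 × 9 = 27
y(3) = 3 × 27 = 81
y(4) = 3 × 81 = 243
y(5) = 3 × 243 = 729

729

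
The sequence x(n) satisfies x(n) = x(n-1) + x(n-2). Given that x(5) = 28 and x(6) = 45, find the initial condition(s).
Work backwards using x(k) = x(k+2) - x(k+1):
x(4) = x(6) - x(5) = 45 - 28 = 17
x(3) = x(5) - x(4) = 28 - 17 = 11
x(2) = x(4) - x(3) = 17 - 11 = 6
x(1) = x(3) - x(2) = 11 - 6 = 5
x(0) = x(2) - x(1) = 6 - 5 = 1

x(0) = 1, x(1) = 5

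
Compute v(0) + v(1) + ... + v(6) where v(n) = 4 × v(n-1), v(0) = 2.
Computing the sequence terms: 2, 8, 32, 128, 512, 2048, 8192
Adding these values together:

10922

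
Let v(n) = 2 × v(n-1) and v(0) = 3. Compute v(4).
Computing step by step:
v(0) = 3
v(1) = 2 × 3 = 6
v(2) = 2 × 6 = 12
v(3) = 2 × 12 = 24
v(4) = 2 × 24 = 48

48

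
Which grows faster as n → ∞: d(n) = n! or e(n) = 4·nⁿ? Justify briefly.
Comparing growth rates:
Growth-rate hierarchy: log n ≺ any polynomial ≺ any exponential cⁿ (c>1) ≺ n! ≺ nⁿ.
super-exponential nⁿ dominates factorial asymptotically.

e(n) grows faster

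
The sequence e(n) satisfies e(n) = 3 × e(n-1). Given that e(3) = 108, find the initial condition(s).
In general e(n) = 3ⁿ · e(0). At n = 3: e(0) = e(3) / 3^3 = 108 / 27 = 4.

e(0) = 4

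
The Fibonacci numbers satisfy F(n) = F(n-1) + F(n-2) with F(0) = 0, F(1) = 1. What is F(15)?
Computing the sequence terms:
0, 1, 1, 2, 3, 5, 8, 13, 21, 34, 55, 89, 144, 233, 377, 610

610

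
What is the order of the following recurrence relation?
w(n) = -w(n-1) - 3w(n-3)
The order is the largest lag k for which w(n-k) appears. Here the deepest term is w(n-3), so the order is 3.

Order 3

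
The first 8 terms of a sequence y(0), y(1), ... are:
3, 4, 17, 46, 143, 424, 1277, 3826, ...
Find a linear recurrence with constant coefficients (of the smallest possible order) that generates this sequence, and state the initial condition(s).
Look for the lowest-order linear relation among consecutive terms.
Observation: y(n) - 2·y(n-1) - (3)·y(n-2) = 0 holds for the shown terms, and no order-1 relation y(n) = α·y(n-1) + β fits.
Check at n=3: 2·17 + (3)·4 = 46. ✓

y(n) = 2y(n-1) + 3y(n-2), y(0) = 3, y(1) = 4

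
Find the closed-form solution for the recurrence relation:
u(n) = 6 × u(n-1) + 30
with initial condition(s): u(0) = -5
Recurrence: u(n) = 6 × u(n-1) + 30, initial: u(0) = -5.
Try u(n) = A·6ⁿ + C. Substituting: A·6ⁿ + C = 6(A·6ⁿ⁻¹ + C) + 30 = A·6ⁿ + 6C + 30, so C = 6C + 30, giving C = -6. Then u(0) = A - 6 = -5 gives A = 1.

u(n) = 6ⁿ - 6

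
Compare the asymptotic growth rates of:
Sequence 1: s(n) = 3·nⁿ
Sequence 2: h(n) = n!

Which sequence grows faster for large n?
Comparing growth rates:
Growth-rate hierarchy: log n ≺ any polynomial ≺ any exponential cⁿ (c>1) ≺ n! ≺ nⁿ.
super-exponential nⁿ dominates factorial asymptotically.

s(n) grows faster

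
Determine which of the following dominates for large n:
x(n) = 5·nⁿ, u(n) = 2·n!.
Comparing growth rates:
Growth-rate hierarchy: log n ≺ any polynomial ≺ any exponential cⁿ (c>1) ≺ n! ≺ nⁿ.
super-exponential nⁿ dominates factorial asymptotically.

x(n) grows faster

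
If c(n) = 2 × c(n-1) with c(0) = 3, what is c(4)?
Computing step by step:
c(0) = 3
c(1) = 2 × 3 = 6
c(2) = 2 × 6 = 12
c(3) = 2 × 12 = 24
c(4) = 2 × 24 = 48

48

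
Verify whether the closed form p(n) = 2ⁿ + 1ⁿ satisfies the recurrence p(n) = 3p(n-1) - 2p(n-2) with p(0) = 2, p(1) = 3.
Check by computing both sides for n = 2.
From the recurrence with p(0) = 2, p(1) = 3:
  p(0) = 2, p(1) = 3, p(2) = 5
  so the recurrence gives p(2) = 5.
From the proposed closed form p(n) = 2ⁿ + 1ⁿ:
  p(2) = 5.
Both sides give 5 at n = 2, and the initial condition(s) match, so the closed form is consistent.

Yes, the closed form is correct.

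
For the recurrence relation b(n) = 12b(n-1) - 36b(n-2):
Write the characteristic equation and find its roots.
Substitute b(n) = rⁿ and divide through by rⁿ⁻²: r² - 12r + 36 = 0
Factor: (r - 6)² = 0, so r = 6 (double root).
General solution: b(n) = (A + Bn)·6ⁿ

Characteristic: r² - 12r + 36 = 0, Roots: r = 6 (double root)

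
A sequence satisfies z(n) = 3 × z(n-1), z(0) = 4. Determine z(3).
Computing step by step:
z(0) = 4
z(1) = 3 × 4 = 12
z(2) = 3 × 12 = 36
z(3) = 3 × 36 = 108

108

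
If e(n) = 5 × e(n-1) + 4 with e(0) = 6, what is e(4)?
Computing step by step:
e(0) = 6
e(1) = 5 × 6 + 4 = 34
e(2) = 5 × 34 + 4 = 174
e(3) = 5 × 174 + 4 = 874
e(4) = 5 × 874 + 4 = 4374

4374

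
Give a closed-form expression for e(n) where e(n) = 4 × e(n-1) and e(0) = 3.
Recurrence: e(n) = 4 × e(n-1), initial: e(0) = 3.
Each term is 4 times the previous, so this is geometric with ratio 4. After n steps: e(n) = e(0)·4ⁿ = 3·4ⁿ.

e(n) = 3·4ⁿ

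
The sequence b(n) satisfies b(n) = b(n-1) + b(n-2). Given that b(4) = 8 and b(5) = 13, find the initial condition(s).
Work backwards using b(k) = b(k+2) - b(k+1):
b(3) = b(5) - b(4) = 13 - 8 = 5
b(2) = b(4) - b(3) = 8 - 5 = 3
b(1) = b(3) - b(2) = 5 - 3 = 2
b(0) = b(2) - b(1) = 3 - 2 = 1

b(0) = 1, b(1) = 2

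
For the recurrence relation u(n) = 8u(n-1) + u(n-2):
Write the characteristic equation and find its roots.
Substitute u(n) = rⁿ and divide through by rⁿ⁻²: r² - 8r - 1 = 0
Discriminant: 8² + 4·1 = 68, not a perfect square, so by the quadratic formula r = (8 ± √68)/2.
General solution: u(n) = A·r₁ⁿ + B·r₂ⁿ where r₁,r₂ = (8 ± √68)/2

Characteristic: r² - 8r - 1 = 0, Roots: r = (8 ± √68)/2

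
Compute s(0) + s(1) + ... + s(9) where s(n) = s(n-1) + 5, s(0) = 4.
Computing the sequence terms: 4, 9, 14, 19, 24, 29, 34, 39, 44, 49
Adding these values together:

265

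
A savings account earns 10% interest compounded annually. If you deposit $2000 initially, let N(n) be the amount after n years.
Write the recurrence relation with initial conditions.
Each year the balance grows by 10%, i.e. is multiplied by 1 + 10/100 = 1.1, so N(n) = 1.1 × N(n-1). The initial deposit gives N(0) = 2000.
Unrolling gives the closed form N(n) = 2000 × (1.1)ⁿ.

N(n) = 1.1 × N(n-1), N(0) = 2000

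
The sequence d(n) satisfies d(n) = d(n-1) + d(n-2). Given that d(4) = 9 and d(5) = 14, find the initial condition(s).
Work backwards using d(k) = d(k+2) - d(k+1):
d(3) = d(5) - d(4) = 14 - 9 = 5
d(2) = d(4) - d(3) = 9 - 5 = 4
d(1) = d(3) - d(2) = 5 - 4 = 1
d(0) = d(2) - d(1) = 4 - 1 = 3

d(0) = 3, d(1) = 1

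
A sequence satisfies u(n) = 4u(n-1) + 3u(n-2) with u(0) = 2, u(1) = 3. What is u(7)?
Computing the sequence terms:
2, 3, 18, 81, 378, 1755, 8154, 37881

37881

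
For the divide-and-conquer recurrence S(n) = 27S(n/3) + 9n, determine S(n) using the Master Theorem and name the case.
Master Theorem template: S(n) = a·S(n/b) + f(n).
Here: a=27, b=3, f(n)=9n
Compute log_b(a) = log_3(27) = 3.
f(n) = 9n = O(n^(3-ε)) with ε = 2. Case 1: S(n) = Θ(n^log_b(a)) = Θ(n^3).

Case 1: S(n) = Θ(n^3)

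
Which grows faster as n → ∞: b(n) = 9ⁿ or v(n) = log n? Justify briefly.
Comparing growth rates:
Growth-rate hierarchy: log n ≺ any polynomial ≺ any exponential cⁿ (c>1) ≺ n! ≺ nⁿ.
exponential base 9 dominates logarithmic asymptotically.

b(n) grows faster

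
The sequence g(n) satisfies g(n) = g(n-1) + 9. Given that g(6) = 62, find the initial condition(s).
g(6) = g(0) + 6·9, so g(0) = 62 - 54 = 8.

g(0) = 8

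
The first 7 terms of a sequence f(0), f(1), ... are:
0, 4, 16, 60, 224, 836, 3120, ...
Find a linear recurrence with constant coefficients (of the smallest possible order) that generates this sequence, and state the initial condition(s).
Look for the lowest-order linear relation among consecutive terms.
Observation: f(n) - 4·f(n-1) - (-1)·f(n-2) = 0 holds for the shown terms, and no order-1 relation f(n) = α·f(n-1) + β fits.
Check at n=3: 4·16 + (-1)·4 = 60. ✓

f(n) = 4f(n-1) - f(n-2), f(0) = 0, f(1) = 4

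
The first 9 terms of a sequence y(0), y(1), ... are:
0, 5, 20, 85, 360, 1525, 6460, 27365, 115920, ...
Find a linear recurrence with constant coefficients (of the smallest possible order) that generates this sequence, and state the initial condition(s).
Look for the lowest-order linear relation among consecutive terms.
Observation: y(n) - 4·y(n-1) - (1)·y(n-2) = 0 holds for the shown terms, and no order-1 relation y(n) = α·y(n-1) + β fits.
Check at n=3: 4·20 + (1)·5 = 85. ✓

y(n) = 4y(n-1) + y(n-2), y(0) = 0, y(1) = 5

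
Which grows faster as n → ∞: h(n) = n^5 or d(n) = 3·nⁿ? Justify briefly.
Comparing growth rates:
Growth-rate hierarchy: log n ≺ any polynomial ≺ any exponential cⁿ (c>1) ≺ n! ≺ nⁿ.
super-exponential nⁿ dominates polynomial degree 5 asymptotically.

d(n) grows faster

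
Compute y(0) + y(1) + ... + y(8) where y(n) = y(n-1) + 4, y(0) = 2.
Computing the sequence terms: 2, 6, 10, 14, 18, 22, 26, 30, 34
Adding these values together:

162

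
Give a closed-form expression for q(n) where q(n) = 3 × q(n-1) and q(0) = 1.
Recurrence: q(n) = 3 × q(n-1), initial: q(0) = 1.
Each term is 3 times the previous, so this is geometric with ratio 3. After n steps: q(n) = q(0)·3ⁿ = 3ⁿ.

q(n) = 3ⁿ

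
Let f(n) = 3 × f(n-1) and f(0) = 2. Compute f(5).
Computing step by step:
f(0) = 2
f(1) = 3 × 2 = 6
f(2) = 3 × 6 = 18
f(3) = 3 × 18 = 54
f(4) = 3 × 54 = 162
f(5) = 3 × 162 = 486

486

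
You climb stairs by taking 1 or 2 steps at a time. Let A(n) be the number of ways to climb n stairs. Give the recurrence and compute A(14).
Condition on the size of the last step (1 to 2): before it there were n-1, …, n-2 stairs climbed, and these cases are disjoint, so A(n) = A(n-1) + A(n-2) (Fibonacci-type sequence).
Initial conditions by direct count (compositions of i into parts ≤ 2): A(1) = 1; A(2) = 2.
Iterating the recurrence: A(3) = 3, A(4) = 5, A(5) = 8, A(6) = 13, A(7) = 21, A(8) = 34, A(9) = 55, A(10) = 89, A(11) = 144, A(12) = 233, A(13) = 377, A(14) = 610.

A(n) = A(n-1) + A(n-2), A(1) = 1, A(2) = 2; A(14) = 610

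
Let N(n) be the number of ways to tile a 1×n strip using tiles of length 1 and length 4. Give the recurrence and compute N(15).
Condition on the last tile: it has length 1 (leaving a 1×(n-1) strip) or length 4 (leaving a 1×(n-4) strip), so N(n) = N(n-1) + N(n-4) (order-4 linear recurrence).
For 0 ≤ i < 4 only unit tiles fit, so N(i) = 1.
Iterating the recurrence: N(4) = 2, N(5) = 3, N(6) = 4, N(7) = 5, N(8) = 7, N(9) = 10, N(10) = 14, N(11) = 19, N(12) = 26, N(13) = 36, N(14) = 50, N(15) = 69.

N(n) = N(n-1) + N(n-4), with N(i) = 1 for 0 ≤ i < 4; N(15) = 69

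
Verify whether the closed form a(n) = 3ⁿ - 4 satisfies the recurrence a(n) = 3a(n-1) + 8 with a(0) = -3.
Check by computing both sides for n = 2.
From the recurrence with a(0) = -3:
  a(0) = -3, a(1) = -1, a(2) = 5
  so the recurrence gives a(2) = 5.
From the proposed closed form a(n) = 3ⁿ - 4:
  a(2) = 5.
Both sides give 5 at n = 2, and the initial condition(s) match, so the closed form is consistent.

Yes, the closed form is correct.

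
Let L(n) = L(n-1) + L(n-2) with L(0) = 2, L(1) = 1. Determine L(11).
Computing the sequence terms:
2, 1, 3, 4, 7, 11, 18, 29, 47, 76, 123, 199

199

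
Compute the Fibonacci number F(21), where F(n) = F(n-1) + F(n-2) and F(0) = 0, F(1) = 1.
Computing the sequence terms:
0, 1, 1, 2, 3, 5, 8, 13, 21, 34, 55, 89, 144, 233, 377, 610, 987, 1597, 2584, 4181, 6765, 10946

10946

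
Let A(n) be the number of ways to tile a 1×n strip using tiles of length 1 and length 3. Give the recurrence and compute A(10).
Condition on the last tile: it has length 1 (leaving a 1×(n-1) strip) or length 3 (leaving a 1×(n-3) strip), so A(n) = A(n-1) + A(n-3) (order-3 linear recurrence).
For 0 ≤ i < 3 only unit tiles fit, so A(i) = 1.
Iterating the recurrence: A(3) = 2, A(4) = 3, A(5) = 4, A(6) = 6, A(7) = 9, A(8) = 13, A(9) = 19, A(10) = 28.

A(n) = A(n-1) + A(n-3), with A(i) = 1 for 0 ≤ i < 3; A(10) = 28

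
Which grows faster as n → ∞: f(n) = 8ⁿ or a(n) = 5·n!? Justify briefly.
Comparing growth rates:
Growth-rate hierarchy: log n ≺ any polynomial ≺ any exponential cⁿ (c>1) ≺ n! ≺ nⁿ.
factorial dominates exponential base 8 asymptotically.

a(n) grows faster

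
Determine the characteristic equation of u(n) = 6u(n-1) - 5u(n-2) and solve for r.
Substitute u(n) = rⁿ and divide through by rⁿ⁻²: r² - 6r + 5 = 0
Factor: (r - 5)(r - 1) = 0, so r = 5, 1.
General solution: u(n) = A·5ⁿ + B·1ⁿ

Characteristic: r² - 6r + 5 = 0, Roots: r = 5, 1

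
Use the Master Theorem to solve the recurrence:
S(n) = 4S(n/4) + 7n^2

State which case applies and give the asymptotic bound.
Master Theorem template: S(n) = a·S(n/b) + f(n).
Here: a=4, b=4, f(n)=7n^2
Compute log_b(a) = log_4(4) = 1.
f(n) = 7n^2 = Ω(n^(1+ε)) with ε = 1, and the regularity condition holds (a·f(n/b) = (a/b^2)·f(n) with a/b^2 = 4^-1 < 1). Case 3: S(n) = Θ(f(n)) = Θ(n^2).

Case 3: S(n) = Θ(n^2)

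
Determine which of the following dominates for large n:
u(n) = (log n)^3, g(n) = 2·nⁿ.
Comparing growth rates:
Growth-rate hierarchy: log n ≺ any polynomial ≺ any exponential cⁿ (c>1) ≺ n! ≺ nⁿ.
super-exponential nⁿ dominates polylogarithmic (log n)^3 asymptotically.

g(n) grows faster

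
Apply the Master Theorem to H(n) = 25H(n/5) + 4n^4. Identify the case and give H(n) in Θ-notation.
Master Theorem template: H(n) = a·H(n/b) + f(n).
Here: a=25, b=5, f(n)=4n^4
Compute log_b(a) = log_5(25) = 2.
f(n) = 4n^4 = Ω(n^(2+ε)) with ε = 2, and the regularity condition holds (a·f(n/b) = (a/b^4)·f(n) with a/b^4 = 5^-2 < 1). Case 3: H(n) = Θ(f(n)) = Θ(n^4).

Case 3: H(n) = Θ(n^4)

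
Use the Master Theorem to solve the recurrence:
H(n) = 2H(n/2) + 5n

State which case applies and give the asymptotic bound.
Master Theorem template: H(n) = a·H(n/b) + f(n).
Here: a=2, b=2, f(n)=5n
Compute log_b(a) = log_2(2) = 1.
f(n) = 5n = Θ(n). Case 2: H(n) = Θ(n log n).

Case 2: H(n) = Θ(n log n)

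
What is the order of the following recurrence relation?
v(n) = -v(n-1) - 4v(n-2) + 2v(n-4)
The order is the largest lag k for which v(n-k) appears. Here the deepest term is v(n-4), so the order is 4.

Order 4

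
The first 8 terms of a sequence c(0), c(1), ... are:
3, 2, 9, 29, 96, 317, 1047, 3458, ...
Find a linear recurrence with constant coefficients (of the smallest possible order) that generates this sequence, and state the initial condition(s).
Look for the lowest-order linear relation among consecutive terms.
Observation: c(n) - 3·c(n-1) - (1)·c(n-2) = 0 holds for the shown terms, and no order-1 relation c(n) = α·c(n-1) + β fits.
Check at n=3: 3·9 + (1)·2 = 29. ✓

c(n) = 3c(n-1) + c(n-2), c(0) = 3, c(1) = 2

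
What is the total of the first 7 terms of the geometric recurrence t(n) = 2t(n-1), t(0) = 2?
Computing the sequence terms: 2, 4, 8, 16, 32, 64, 128
Adding these values together:

254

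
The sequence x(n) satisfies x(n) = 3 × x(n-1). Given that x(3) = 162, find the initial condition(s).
In general x(n) = 3ⁿ · x(0). At n = 3: x(0) = x(3) / 3^3 = 162 / 27 = 6.

x(0) = 6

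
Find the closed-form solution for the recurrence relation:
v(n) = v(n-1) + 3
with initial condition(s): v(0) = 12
Recurrence: v(n) = v(n-1) + 3, initial: v(0) = 12.
Each step adds 3, so v(n) = v(0) + 3n = 3n + 12.

v(n) = 3n + 12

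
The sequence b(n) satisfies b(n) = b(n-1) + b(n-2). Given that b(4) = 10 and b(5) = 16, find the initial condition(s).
Work backwards using b(k) = b(k+2) - b(k+1):
b(3) = b(5) - b(4) = 16 - 10 = 6
b(2) = b(4) - b(3) = 10 - 6 = 4
b(1) = b(3) - b(2) = 6 - 4 = 2
b(0) = b(2) - b(1) = 4 - 2 = 2

b(0) = 2, b(1) = 2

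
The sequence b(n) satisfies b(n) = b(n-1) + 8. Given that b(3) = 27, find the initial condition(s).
b(3) = b(0) + 3·8, so b(0) = 27 - 24 = 3.

b(0) = 3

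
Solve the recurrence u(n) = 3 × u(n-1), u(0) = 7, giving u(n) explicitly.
Recurrence: u(n) = 3 × u(n-1), initial: u(0) = 7.
Each term is 3 times the previous, so this is geometric with ratio 3. After n steps: u(n) = u(0)·3ⁿ = 7·3ⁿ.

u(n) = 7·3ⁿ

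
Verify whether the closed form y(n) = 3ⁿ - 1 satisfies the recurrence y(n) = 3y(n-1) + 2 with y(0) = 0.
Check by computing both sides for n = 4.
From the recurrence with y(0) = 0:
  y(0) = 0, y(1) = 2, y(2) = 8, y(3) = 26, y(4) = 80
  so the recurrence gives y(4) = 80.
From the proposed closed form y(n) = 3ⁿ - 1:
  y(4) = 80.
Both sides give 80 at n = 4, and the initial condition(s) match, so the closed form is consistent.

Yes, the closed form is correct.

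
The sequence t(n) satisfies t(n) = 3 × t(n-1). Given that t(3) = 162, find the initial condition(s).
In general t(n) = 3ⁿ · t(0). At n = 3: t(0) = t(3) / 3^3 = 162 / 27 = 6.

t(0) = 6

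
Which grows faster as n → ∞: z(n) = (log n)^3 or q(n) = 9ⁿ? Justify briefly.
Comparing growth rates:
Growth-rate hierarchy: log n ≺ any polynomial ≺ any exponential cⁿ (c>1) ≺ n! ≺ nⁿ.
exponential base 9 dominates polylogarithmic (log n)^3 asymptotically.

q(n) grows faster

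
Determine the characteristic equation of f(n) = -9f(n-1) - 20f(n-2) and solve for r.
Substitute f(n) = rⁿ and divide through by rⁿ⁻²: r² + 9r + 20 = 0
Factor: (r + 5)(r + 4) = 0, so r = -5, -4.
General solution: f(n) = A·(-5)ⁿ + B·(-4)ⁿ

Characteristic: r² + 9r + 20 = 0, Roots: r = -5, -4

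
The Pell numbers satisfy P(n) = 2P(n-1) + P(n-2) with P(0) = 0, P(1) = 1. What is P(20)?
Computing the sequence terms:
0, 1, 2, 5, 12, 29, 70, 169, 408, 985, 2378, 5741, 13860, 33461, 80782, 195025, 470832, 1136689, 2744210, 6625109, 15994428

15994428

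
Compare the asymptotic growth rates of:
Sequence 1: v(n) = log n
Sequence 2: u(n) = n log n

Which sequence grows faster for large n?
Comparing growth rates:
Growth-rate hierarchy: log n ≺ any polynomial ≺ any exponential cⁿ (c>1) ≺ n! ≺ nⁿ.
polynomial degree 1 (with log factor) dominates logarithmic asymptotically.

u(n) grows faster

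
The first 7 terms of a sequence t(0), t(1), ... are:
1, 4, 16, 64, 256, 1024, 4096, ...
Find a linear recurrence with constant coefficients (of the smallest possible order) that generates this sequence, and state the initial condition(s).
Look for the lowest-order linear relation among consecutive terms.
Observation: each term is 4× the previous.
Check at n=2: 4·4 = 16. ✓

t(n) = 4 × t(n-1), t(0) = 1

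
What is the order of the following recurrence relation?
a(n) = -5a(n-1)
The order is the largest lag k for which a(n-k) appears. Here the deepest term is a(n-1), so the order is 1.

Order 1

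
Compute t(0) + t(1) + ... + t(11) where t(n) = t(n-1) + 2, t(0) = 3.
Computing the sequence terms: 3, 5, 7, 9, 11, 13, 15, 17, 19, 21, 23, 25
Adding these values together:

168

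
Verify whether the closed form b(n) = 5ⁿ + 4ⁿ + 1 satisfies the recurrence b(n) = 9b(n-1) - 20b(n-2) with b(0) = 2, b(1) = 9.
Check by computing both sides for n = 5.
From the recurrence with b(0) = 2, b(1) = 9:
  b(0) = 2, b(1) = 9, b(2) = 41, b(3) = 189, b(4) = 881, b(5) = 4149
  so the recurrence gives b(5) = 4149.
From the proposed closed form b(n) = 5ⁿ + 4ⁿ + 1:
  b(5) = 4150.
The recurrence gives 4149 but the closed form gives 4150, so the closed form does not satisfy the recurrence.

No, the closed form is incorrect.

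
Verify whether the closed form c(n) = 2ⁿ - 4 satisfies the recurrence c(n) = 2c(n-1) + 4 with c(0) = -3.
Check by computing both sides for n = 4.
From the recurrence with c(0) = -3:
  c(0) = -3, c(1) = -2, c(2) = 0, c(3) = 4, c(4) = 12
  so the recurrence gives c(4) = 12.
From the proposed closed form c(n) = 2ⁿ - 4:
  c(4) = 12.
Both sides give 12 at n = 4, and the initial condition(s) match, so the closed form is consistent.

Yes, the closed form is correct.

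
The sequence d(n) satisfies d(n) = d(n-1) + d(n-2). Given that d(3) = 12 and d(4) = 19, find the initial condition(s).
Work backwards using d(k) = d(k+2) - d(k+1):
d(2) = d(4) - d(3) = 19 - 12 = 7
d(1) = d(3) - d(2) = 12 - 7 = 5
d(0) = d(2) - d(1) = 7 - 5 = 2

d(0) = 2, d(1) = 5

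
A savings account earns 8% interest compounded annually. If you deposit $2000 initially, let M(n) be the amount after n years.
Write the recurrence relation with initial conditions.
Each year the balance grows by 8%, i.e. is multiplied by 1 + 8/100 = 1.08, so M(n) = 1.08 × M(n-1). The initial deposit gives M(0) = 2000.
Unrolling gives the closed form M(n) = 2000 × (1.08)ⁿ.

M(n) = 1.08 × M(n-1), M(0) = 2000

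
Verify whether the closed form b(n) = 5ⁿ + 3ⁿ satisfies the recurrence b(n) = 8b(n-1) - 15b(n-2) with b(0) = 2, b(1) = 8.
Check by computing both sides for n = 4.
From the recurrence with b(0) = 2, b(1) = 8:
  b(0) = 2, b(1) = 8, b(2) = 34, b(3) = 152, b(4) = 706
  so the recurrence gives b(4) = 706.
From the proposed closed form b(n) = 5ⁿ + 3ⁿ:
  b(4) = 706.
Both sides give 706 at n = 4, and the initial condition(s) match, so the closed form is consistent.

Yes, the closed form is correct.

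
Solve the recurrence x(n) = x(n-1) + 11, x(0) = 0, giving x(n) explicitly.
Recurrence: x(n) = x(n-1) + 11, initial: x(0) = 0.
Each step adds 11, so x(n) = x(0) + 11n = 11n.

x(n) = 11n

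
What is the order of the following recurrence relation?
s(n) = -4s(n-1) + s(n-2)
The order is the largest lag k for which s(n-k) appears. Here the deepest term is s(n-2), so the order is 2.

Order 2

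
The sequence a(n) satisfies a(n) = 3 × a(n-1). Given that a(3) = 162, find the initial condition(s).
In general a(n) = 3ⁿ · a(0). At n = 3: a(0) = a(3) / 3^3 = 162 / 27 = 6.

a(0) = 6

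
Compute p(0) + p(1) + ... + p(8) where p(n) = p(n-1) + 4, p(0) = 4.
Computing the sequence terms: 4, 8, 12, 16, 20, 24, 28, 32, 36
Adding these values together:

180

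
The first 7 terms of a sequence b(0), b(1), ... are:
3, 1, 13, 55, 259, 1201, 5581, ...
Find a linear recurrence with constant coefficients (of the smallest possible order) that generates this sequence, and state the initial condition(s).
Look for the lowest-order linear relation among consecutive terms.
Observation: b(n) - 4·b(n-1) - (3)·b(n-2) = 0 holds for the shown terms, and no order-1 relation b(n) = α·b(n-1) + β fits.
Check at n=3: 4·13 + (3)·1 = 55. ✓

b(n) = 4b(n-1) + 3b(n-2), b(0) = 3, b(1) = 1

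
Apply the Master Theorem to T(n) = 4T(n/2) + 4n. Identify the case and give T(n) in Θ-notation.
Master Theorem template: T(n) = a·T(n/b) + f(n).
Here: a=4, b=2, f(n)=4n
Compute log_b(a) = log_2(4) = 2.
f(n) = 4n = O(n^(2-ε)) with ε = 1. Case 1: T(n) = Θ(n^log_b(a)) = Θ(n^2).

Case 1: T(n) = Θ(n^2)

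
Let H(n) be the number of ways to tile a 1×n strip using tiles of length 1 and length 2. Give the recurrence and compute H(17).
Condition on the last tile: it has length 1 (leaving a 1×(n-1) strip) or length 2 (leaving a 1×(n-2) strip), so H(n) = H(n-1) + H(n-2) (order-2 linear recurrence).
For 0 ≤ i < 2 only unit tiles fit, so H(i) = 1.
Iterating the recurrence: H(2) = 2, H(3) = 3, H(4) = 5, H(5) = 8, H(6) = 13, H(7) = 21, H(8) = 34, H(9) = 55, H(10) = 89, H(11) = 144, H(12) = 233, H(13) = 377, H(14) = 610, H(15) = 987, H(16) = 1597, H(17) = 2584.

H(n) = H(n-1) + H(n-2), with H(i) = 1 for 0 ≤ i < 2; H(17) = 2584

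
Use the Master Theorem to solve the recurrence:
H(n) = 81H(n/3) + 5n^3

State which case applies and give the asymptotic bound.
Master Theorem template: H(n) = a·H(n/b) + f(n).
Here: a=81, b=3, f(n)=5n^3
Compute log_b(a) = log_3(81) = 4.
f(n) = 5n^3 = O(n^(4-ε)) with ε = 1. Case 1: H(n) = Θ(n^log_b(a)) = Θ(n^4).

Case 1: H(n) = Θ(n^4)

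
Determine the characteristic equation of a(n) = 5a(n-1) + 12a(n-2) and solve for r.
Substitute a(n) = rⁿ and divide through by rⁿ⁻²: r² - 5r - 12 = 0
Discriminant: 5² + 4·12 = 73, not a perfect square, so by the quadratic formula r = (5 ± √73)/2.
General solution: a(n) = A·r₁ⁿ + B·r₂ⁿ where r₁,r₂ = (5 ± √73)/2

Characteristic: r² - 5r - 12 = 0, Roots: r = (5 ± √73)/2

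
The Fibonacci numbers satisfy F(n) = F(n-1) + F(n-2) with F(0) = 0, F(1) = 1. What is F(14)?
Computing the sequence terms:
0, 1, 1, 2, 3, 5, 8, 13, 21, 34, 55, 89, 144, 233, 377

377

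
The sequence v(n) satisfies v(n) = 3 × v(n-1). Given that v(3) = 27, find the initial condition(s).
In general v(n) = 3ⁿ · v(0). At n = 3: v(0) = v(3) / 3^3 = 27 / 27 = 1.

v(0) = 1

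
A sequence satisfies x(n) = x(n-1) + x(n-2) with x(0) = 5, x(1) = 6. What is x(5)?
Computing the sequence terms:
5, 6, 11, 17, 28, 45

45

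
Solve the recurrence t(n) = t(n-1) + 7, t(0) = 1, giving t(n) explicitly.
Recurrence: t(n) = t(n-1) + 7, initial: t(0) = 1.
Each step adds 7, so t(n) = t(0) + 7n = 7n + 1.

t(n) = 7n + 1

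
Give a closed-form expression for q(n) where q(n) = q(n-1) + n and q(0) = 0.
Recurrence: q(n) = q(n-1) + n, initial: q(0) = 0.
Telescoping: q(n) = q(0) + Σᵢ₌₁ⁿ i = 0 + n(n+1)/2.

q(n) = n(n+1)/2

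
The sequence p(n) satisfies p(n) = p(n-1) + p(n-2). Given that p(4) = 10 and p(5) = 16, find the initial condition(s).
Work backwards using p(k) = p(k+2) - p(k+1):
p(3) = p(5) - p(4) = 16 - 10 = 6
p(2) = p(4) - p(3) = 10 - 6 = 4
p(1) = p(3) - p(2) = 6 - 4 = 2
p(0) = p(2) - p(1) = 4 - 2 = 2

p(0) = 2, p(1) = 2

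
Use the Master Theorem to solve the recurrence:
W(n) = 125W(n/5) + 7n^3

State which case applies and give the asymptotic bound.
Master Theorem template: W(n) = a·W(n/b) + f(n).
Here: a=125, b=5, f(n)=7n^3
Compute log_b(a) = log_5(125) = 3.
f(n) = 7n^3 = Θ(n^3). Case 2: W(n) = Θ(n^3 log n).

Case 2: W(n) = Θ(n^3 log n)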